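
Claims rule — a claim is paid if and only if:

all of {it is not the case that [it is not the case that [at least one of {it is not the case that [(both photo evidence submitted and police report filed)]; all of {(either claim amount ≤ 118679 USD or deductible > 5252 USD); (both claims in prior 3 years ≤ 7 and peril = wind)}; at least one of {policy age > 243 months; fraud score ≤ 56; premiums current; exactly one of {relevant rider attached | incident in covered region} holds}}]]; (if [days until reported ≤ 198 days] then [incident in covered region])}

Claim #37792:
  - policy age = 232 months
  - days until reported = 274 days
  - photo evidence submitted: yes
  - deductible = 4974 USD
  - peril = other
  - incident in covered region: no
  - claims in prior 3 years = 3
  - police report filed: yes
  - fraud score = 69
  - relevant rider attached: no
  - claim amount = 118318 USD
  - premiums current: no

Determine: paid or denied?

Atomic conditions:
  photo evidence submitted: yes → true
  police report filed: yes → true
  claim amount ≤ 118679 USD: 118318 ≤ 118679 is true
  deductible > 5252 USD: 4974 > 5252 is false
  claims in prior 3 years ≤ 7: 3 ≤ 7 is true
  peril = wind: other == wind is false
  policy age > 243 months: 232 > 243 is false
  fraud score ≤ 56: 69 ≤ 56 is false
  premiums current: no → false
  relevant rider attached: no → false
  incident in covered region: no → false
  days until reported ≤ 198 days: 274 ≤ 198 is false
Combine:
[1.1.1.1.1] true AND true = true
[1.1.1.1] NOT true = false
[1.1.1.2.1] true OR false = true
[1.1.1.2.2] true AND false = false
[1.1.1.2] true AND false = false
[1.1.1.3.4] exactly-one(false, false) = false
[1.1.1.3] false OR false OR false OR false = false
[1.1.1] false OR false OR false = false
[1.1] NOT false = true
[1] NOT true = false
[2] false → false (antecedent false ⇒ implication holds) = true
[root] false AND true = false
Overall: false → denied

Denied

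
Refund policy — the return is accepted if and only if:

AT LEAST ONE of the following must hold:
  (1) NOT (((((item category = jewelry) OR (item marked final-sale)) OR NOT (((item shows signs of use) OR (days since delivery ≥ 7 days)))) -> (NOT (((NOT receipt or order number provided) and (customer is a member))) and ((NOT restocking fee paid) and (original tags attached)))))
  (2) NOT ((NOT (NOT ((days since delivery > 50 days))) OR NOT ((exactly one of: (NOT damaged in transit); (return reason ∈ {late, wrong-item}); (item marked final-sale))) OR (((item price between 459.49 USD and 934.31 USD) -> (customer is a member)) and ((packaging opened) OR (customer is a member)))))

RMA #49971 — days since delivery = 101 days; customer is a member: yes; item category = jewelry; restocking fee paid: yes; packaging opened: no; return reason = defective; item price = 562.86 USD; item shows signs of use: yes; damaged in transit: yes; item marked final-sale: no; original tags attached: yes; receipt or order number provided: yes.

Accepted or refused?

Atomic conditions:
  item category = jewelry: jewelry == jewelry is true
  item marked final-sale: no → false
  item shows signs of use: yes → true
  days since delivery ≥ 7 days: 101 ≥ 7 is true
  NOT receipt or order number provided: yes → false
  customer is a member: yes → true
  NOT restocking fee paid: yes → false
  original tags attached: yes → true
  days since delivery > 50 days: 101 > 50 is true
  NOT damaged in transit: yes → false
  return reason ∈ {late, wrong-item}: defective is not in the set → false
  item price between 459.49 USD and 934.31 USD: 562.86 in [459.49, 934.31] is true
  packaging opened: no → false
Combine:
[1.1.1.1] true OR false = true
[1.1.1.2.1] true OR true = true
[1.1.1.2] NOT true = false
[1.1.1] true OR false = true
[1.1.2.1.1] false AND true = false
[1.1.2.1] NOT false = true
[1.1.2.2] false AND true = false
[1.1.2] true AND false = false
[1.1] true → false = false
[1] NOT false = true
[2.1.1.1] NOT true = false
[2.1.1] NOT false = true
[2.1.2.1] exactly-one(false, false, false) = false
[2.1.2] NOT false = true
[2.1.3.1] true → true = true
[2.1.3.2] false OR true = true
[2.1.3] true AND true = true
[2.1] true OR true OR true = true
[2] NOT true = false
[root] true OR false = true
Overall: true → accepted

Accepted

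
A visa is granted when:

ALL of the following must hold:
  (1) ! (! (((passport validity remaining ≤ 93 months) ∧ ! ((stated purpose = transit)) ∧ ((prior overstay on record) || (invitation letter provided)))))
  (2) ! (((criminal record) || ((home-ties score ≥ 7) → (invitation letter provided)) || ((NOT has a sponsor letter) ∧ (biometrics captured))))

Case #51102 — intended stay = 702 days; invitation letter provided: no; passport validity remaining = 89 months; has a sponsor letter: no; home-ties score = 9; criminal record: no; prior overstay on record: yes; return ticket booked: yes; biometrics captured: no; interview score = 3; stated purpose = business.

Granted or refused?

Granted

Atomic conditions:
  passport validity remaining ≤ 93 months: 89 ≤ 93 is true
  stated purpose = transit: business == transit is false
  prior overstay on record: yes → true
  invitation letter provided: no → false
  criminal record: no → false
  home-ties score ≥ 7: 9 ≥ 7 is true
  NOT has a sponsor letter: no → true
  biometrics captured: no → false
Combine:
[1.1.1.2] NOT false = true
[1.1.1.3] true OR false = true
[1.1.1] true AND true AND true = true
[1.1] NOT true = false
[1] NOT false = true
[2.1.2] true → false = false
[2.1.3] true AND false = false
[2.1] false OR false OR false = false
[2] NOT false = true
[root] true AND true = true
Overall: true → granted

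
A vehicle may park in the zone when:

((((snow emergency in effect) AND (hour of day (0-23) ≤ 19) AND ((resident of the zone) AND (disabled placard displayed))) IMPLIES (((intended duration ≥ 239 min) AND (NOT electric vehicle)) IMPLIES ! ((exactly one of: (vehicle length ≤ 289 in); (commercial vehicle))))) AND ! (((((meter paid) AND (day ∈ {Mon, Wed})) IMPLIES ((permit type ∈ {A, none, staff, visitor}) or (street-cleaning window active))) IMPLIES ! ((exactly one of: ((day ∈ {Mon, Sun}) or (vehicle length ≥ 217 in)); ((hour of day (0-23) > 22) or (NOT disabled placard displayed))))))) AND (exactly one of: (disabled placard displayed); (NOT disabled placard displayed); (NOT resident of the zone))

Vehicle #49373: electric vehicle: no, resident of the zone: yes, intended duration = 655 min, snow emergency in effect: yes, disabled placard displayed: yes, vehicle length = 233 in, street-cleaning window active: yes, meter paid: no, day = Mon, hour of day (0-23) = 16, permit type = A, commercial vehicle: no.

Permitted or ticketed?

Atomic conditions:
  snow emergency in effect: yes → true
  hour of day (0-23) ≤ 19: 16 ≤ 19 is true
  resident of the zone: yes → true
  disabled placard displayed: yes → true
  intended duration ≥ 239 min: 655 ≥ 239 is true
  NOT electric vehicle: no → true
  vehicle length ≤ 289 in: 233 ≤ 289 is true
  commercial vehicle: no → false
  meter paid: no → false
  day ∈ {Mon, Wed}: Mon is in the set → true
  permit type ∈ {A, none, staff, visitor}: A is in the set → true
  street-cleaning window active: yes → true
  day ∈ {Mon, Sun}: Mon is in the set → true
  vehicle length ≥ 217 in: 233 ≥ 217 is true
  hour of day (0-23) > 22: 16 > 22 is false
  NOT disabled placard displayed: yes → false
  NOT resident of the zone: yes → false
Combine:
[1.1.1.3] true AND true = true
[1.1.1] true AND true AND true = true
[1.1.2.1] true AND true = true
[1.1.2.2.1] exactly-one(true, false) = true
[1.1.2.2] NOT true = false
[1.1.2] true → false = false
[1.1] true → false = false
[1.2.1.1.1] false AND true = false
[1.2.1.1.2] true OR true = true
[1.2.1.1] false → true (antecedent false ⇒ implication holds) = true
[1.2.1.2.1.1] true OR true = true
[1.2.1.2.1.2] false OR false = false
[1.2.1.2.1] exactly-one(true, false) = true
[1.2.1.2] NOT true = false
[1.2.1] true → false = false
[1.2] NOT false = true
[1] false AND true = false
[2] exactly-one(true, false, false) = true
[root] false AND true = false
Overall: false → ticketed

Ticketed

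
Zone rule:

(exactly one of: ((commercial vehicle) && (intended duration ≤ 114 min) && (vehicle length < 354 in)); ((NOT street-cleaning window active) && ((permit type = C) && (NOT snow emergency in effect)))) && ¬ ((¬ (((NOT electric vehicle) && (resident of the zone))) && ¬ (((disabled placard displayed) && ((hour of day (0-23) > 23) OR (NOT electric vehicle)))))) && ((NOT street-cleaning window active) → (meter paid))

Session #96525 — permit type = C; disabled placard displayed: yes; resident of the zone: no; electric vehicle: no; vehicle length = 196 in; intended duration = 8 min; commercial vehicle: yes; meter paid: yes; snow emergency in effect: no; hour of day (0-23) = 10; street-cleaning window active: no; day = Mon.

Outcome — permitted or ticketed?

Ticketed

Atomic conditions:
  commercial vehicle: yes → true
  intended duration ≤ 114 min: 8 ≤ 114 is true
  vehicle length < 354 in: 196 < 354 is true
  NOT street-cleaning window active: no → true
  permit type = C: C == C is true
  NOT snow emergency in effect: no → true
  NOT electric vehicle: no → true
  resident of the zone: no → false
  disabled placard displayed: yes → true
  hour of day (0-23) > 23: 10 > 23 is false
  meter paid: yes → true
Combine:
[1.1] true AND true AND true = true
[1.2.2] true AND true = true
[1.2] true AND true = true
[1] exactly-one(true, true) = false
[2.1.1.1] true AND false = false
[2.1.1] NOT false = true
[2.1.2.1.2] false OR true = true
[2.1.2.1] true AND true = true
[2.1.2] NOT true = false
[2.1] true AND false = false
[2] NOT false = true
[3] true → true = true
[root] false AND true AND true = false
Overall: false → ticketed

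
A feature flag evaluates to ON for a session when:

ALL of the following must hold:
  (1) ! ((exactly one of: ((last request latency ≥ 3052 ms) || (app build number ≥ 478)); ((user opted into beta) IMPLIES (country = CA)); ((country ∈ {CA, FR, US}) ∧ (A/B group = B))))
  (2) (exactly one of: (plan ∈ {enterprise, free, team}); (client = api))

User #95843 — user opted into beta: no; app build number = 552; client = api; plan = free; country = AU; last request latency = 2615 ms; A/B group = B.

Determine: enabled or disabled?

Disabled

Atomic conditions:
  last request latency ≥ 3052 ms: 2615 ≥ 3052 is false
  app build number ≥ 478: 552 ≥ 478 is true
  user opted into beta: no → false
  country = CA: AU == CA is false
  country ∈ {CA, FR, US}: AU is not in the set → false
  A/B group = B: B == B is true
  plan ∈ {enterprise, free, team}: free is in the set → true
  client = api: api == api is true
Combine:
[1.1.1] false OR true = true
[1.1.2] false → false (antecedent false ⇒ implication holds) = true
[1.1.3] false AND true = false
[1.1] exactly-one(true, true, false) = false
[1] NOT false = true
[2] exactly-one(true, true) = false
[root] true AND false = false
Overall: false → disabled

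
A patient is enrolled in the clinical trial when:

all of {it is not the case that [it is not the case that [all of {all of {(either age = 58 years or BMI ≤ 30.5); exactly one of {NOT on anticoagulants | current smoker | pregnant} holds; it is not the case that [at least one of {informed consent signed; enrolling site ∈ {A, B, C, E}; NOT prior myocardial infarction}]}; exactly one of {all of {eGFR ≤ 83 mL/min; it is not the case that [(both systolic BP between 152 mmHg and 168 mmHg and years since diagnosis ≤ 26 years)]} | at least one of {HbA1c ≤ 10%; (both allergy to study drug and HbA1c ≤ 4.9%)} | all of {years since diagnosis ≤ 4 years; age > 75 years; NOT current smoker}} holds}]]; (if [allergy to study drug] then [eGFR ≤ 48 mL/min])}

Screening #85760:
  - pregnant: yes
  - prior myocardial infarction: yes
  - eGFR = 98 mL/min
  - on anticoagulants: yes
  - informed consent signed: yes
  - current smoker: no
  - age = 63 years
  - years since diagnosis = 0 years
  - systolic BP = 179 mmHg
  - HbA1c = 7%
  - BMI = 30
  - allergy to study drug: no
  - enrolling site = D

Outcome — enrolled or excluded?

Excluded

Atomic conditions:
  age = 58 years: 63 == 58 is false
  BMI ≤ 30.5: 30 ≤ 30.5 is true
  NOT on anticoagulants: yes → false
  current smoker: no → false
  pregnant: yes → true
  informed consent signed: yes → true
  enrolling site ∈ {A, B, C, E}: D is not in the set → false
  NOT prior myocardial infarction: yes → false
  eGFR ≤ 83 mL/min: 98 ≤ 83 is false
  systolic BP between 152 mmHg and 168 mmHg: 179 in [152, 168] is false
  years since diagnosis ≤ 26 years: 0 ≤ 26 is true
  HbA1c ≤ 10%: 7 ≤ 10 is true
  allergy to study drug: no → false
  HbA1c ≤ 4.9%: 7 ≤ 4.9 is false
  years since diagnosis ≤ 4 years: 0 ≤ 4 is true
  age > 75 years: 63 > 75 is false
  NOT current smoker: no → true
  eGFR ≤ 48 mL/min: 98 ≤ 48 is false
Combine:
[1.1.1.1.1] false OR true = true
[1.1.1.1.2] exactly-one(false, false, true) = true
[1.1.1.1.3.1] true OR false OR false = true
[1.1.1.1.3] NOT true = false
[1.1.1.1] true AND true AND false = false
[1.1.1.2.1.2.1] false AND true = false
[1.1.1.2.1.2] NOT false = true
[1.1.1.2.1] false AND true = false
[1.1.1.2.2.2] false AND false = false
[1.1.1.2.2] true OR false = true
[1.1.1.2.3] true AND false AND true = false
[1.1.1.2] exactly-one(false, true, false) = true
[1.1.1] false AND true = false
[1.1] NOT false = true
[1] NOT true = false
[2] false → false (antecedent false ⇒ implication holds) = true
[root] false AND true = false
Overall: false → excluded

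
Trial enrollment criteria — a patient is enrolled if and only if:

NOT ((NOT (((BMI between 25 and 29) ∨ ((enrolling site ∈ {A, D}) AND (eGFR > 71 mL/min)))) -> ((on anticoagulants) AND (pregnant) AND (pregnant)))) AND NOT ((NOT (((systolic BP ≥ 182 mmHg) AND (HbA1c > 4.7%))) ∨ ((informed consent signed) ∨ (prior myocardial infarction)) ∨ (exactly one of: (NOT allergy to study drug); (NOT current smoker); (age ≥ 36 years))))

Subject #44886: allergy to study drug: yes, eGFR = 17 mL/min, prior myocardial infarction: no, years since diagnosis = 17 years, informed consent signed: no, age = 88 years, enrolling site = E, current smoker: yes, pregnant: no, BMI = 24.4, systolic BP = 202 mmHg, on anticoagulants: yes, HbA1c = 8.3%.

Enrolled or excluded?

Atomic conditions:
  BMI between 25 and 29: 24.4 in [25, 29] is false
  enrolling site ∈ {A, D}: E is not in the set → false
  eGFR > 71 mL/min: 17 > 71 is false
  on anticoagulants: yes → true
  pregnant: no → false
  systolic BP ≥ 182 mmHg: 202 ≥ 182 is true
  HbA1c > 4.7%: 8.3 > 4.7 is true
  informed consent signed: no → false
  prior myocardial infarction: no → false
  NOT allergy to study drug: yes → false
  NOT current smoker: yes → false
  age ≥ 36 years: 88 ≥ 36 is true
Combine:
[1.1.1.1.2] false AND false = false
[1.1.1.1] false OR false = false
[1.1.1] NOT false = true
[1.1.2] true AND false AND false = false
[1.1] true → false = false
[1] NOT false = true
[2.1.1.1] true AND true = true
[2.1.1] NOT true = false
[2.1.2] false OR false = false
[2.1.3] exactly-one(false, false, true) = true
[2.1] false OR false OR true = true
[2] NOT true = false
[root] true AND false = false
Overall: false → excluded

Excluded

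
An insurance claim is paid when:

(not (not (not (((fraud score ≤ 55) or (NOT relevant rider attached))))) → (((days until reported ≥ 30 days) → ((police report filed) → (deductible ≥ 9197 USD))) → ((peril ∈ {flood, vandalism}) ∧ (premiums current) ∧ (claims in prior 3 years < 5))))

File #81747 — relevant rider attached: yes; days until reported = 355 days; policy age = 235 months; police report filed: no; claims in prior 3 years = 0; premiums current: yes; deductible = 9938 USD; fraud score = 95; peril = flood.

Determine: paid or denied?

Atomic conditions:
  fraud score ≤ 55: 95 ≤ 55 is false
  NOT relevant rider attached: yes → false
  days until reported ≥ 30 days: 355 ≥ 30 is true
  police report filed: no → false
  deductible ≥ 9197 USD: 9938 ≥ 9197 is true
  peril ∈ {flood, vandalism}: flood is in the set → true
  premiums current: yes → true
  claims in prior 3 years < 5: 0 < 5 is true
Combine:
[1.1.1.1] false OR false = false
[1.1.1] NOT false = true
[1.1] NOT true = false
[1] NOT false = true
[2.1.2] false → true (antecedent false ⇒ implication holds) = true
[2.1] true → true = true
[2.2] true AND true AND true = true
[2] true → true = true
[root] true → true = true
Overall: true → paid

Paid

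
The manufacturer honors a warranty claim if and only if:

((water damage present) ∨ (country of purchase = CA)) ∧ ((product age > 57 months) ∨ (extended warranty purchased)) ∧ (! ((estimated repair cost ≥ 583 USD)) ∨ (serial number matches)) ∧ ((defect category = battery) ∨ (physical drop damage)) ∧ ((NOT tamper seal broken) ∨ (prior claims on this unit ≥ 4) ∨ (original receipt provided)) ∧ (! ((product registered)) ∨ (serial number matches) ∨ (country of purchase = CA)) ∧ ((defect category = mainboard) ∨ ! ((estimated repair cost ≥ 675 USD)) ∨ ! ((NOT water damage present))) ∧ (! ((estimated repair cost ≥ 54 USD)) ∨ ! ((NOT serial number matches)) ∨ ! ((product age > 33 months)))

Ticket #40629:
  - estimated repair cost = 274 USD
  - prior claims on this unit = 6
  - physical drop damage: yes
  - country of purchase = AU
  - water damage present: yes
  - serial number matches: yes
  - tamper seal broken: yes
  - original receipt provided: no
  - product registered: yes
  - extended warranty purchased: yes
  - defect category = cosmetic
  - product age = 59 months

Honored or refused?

Atomic conditions:
  water damage present: yes → true
  country of purchase = CA: AU == CA is false
  product age > 57 months: 59 > 57 is true
  extended warranty purchased: yes → true
  estimated repair cost ≥ 583 USD: 274 ≥ 583 is false
  serial number matches: yes → true
  defect category = battery: cosmetic == battery is false
  physical drop damage: yes → true
  NOT tamper seal broken: yes → false
  prior claims on this unit ≥ 4: 6 ≥ 4 is true
  original receipt provided: no → false
  product registered: yes → true
  defect category = mainboard: cosmetic == mainboard is false
  estimated repair cost ≥ 675 USD: 274 ≥ 675 is false
  NOT water damage present: yes → false
  estimated repair cost ≥ 54 USD: 274 ≥ 54 is true
  NOT serial number matches: yes → false
  product age > 33 months: 59 > 33 is true
Combine:
[1] true OR false = true
[2] true OR true = true
[3.1] NOT false = true
[3] true OR true = true
[4] false OR true = true
[5] false OR true OR false = true
[6.1] NOT true = false
[6] false OR true OR false = true
[7.2] NOT false = true
[7.3] NOT false = true
[7] false OR true OR true = true
[8.1] NOT true = false
[8.2] NOT false = true
[8.3] NOT true = false
[8] false OR true OR false = true
[root] true AND true AND true AND true AND true AND true AND true AND true = true
Overall: true → honored

Honored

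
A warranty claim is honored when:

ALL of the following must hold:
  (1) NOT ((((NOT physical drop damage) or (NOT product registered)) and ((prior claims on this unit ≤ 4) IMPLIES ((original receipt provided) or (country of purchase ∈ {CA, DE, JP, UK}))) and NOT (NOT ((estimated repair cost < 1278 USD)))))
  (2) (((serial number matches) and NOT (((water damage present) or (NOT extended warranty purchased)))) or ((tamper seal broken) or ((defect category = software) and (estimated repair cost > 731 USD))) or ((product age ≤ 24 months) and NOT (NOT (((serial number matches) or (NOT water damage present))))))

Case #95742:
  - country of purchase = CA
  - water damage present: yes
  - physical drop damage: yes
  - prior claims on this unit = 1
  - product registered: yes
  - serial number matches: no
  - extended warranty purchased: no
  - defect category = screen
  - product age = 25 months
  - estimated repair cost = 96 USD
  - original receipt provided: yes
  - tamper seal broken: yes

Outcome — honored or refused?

Honored

Atomic conditions:
  NOT physical drop damage: yes → false
  NOT product registered: yes → false
  prior claims on this unit ≤ 4: 1 ≤ 4 is true
  original receipt provided: yes → true
  country of purchase ∈ {CA, DE, JP, UK}: CA is in the set → true
  estimated repair cost < 1278 USD: 96 < 1278 is true
  serial number matches: no → false
  water damage present: yes → true
  NOT extended warranty purchased: no → true
  tamper seal broken: yes → true
  defect category = software: screen == software is false
  estimated repair cost > 731 USD: 96 > 731 is false
  product age ≤ 24 months: 25 ≤ 24 is false
  NOT water damage present: yes → false
Combine:
[1.1.1] false OR false = false
[1.1.2.2] true OR true = true
[1.1.2] true → true = true
[1.1.3.1] NOT true = false
[1.1.3] NOT false = true
[1.1] false AND true AND true = false
[1] NOT false = true
[2.1.2.1] true OR true = true
[2.1.2] NOT true = false
[2.1] false AND false = false
[2.2.2] false AND false = false
[2.2] true OR false = true
[2.3.2.1.1] false OR false = false
[2.3.2.1] NOT false = true
[2.3.2] NOT true = false
[2.3] false AND false = false
[2] false OR true OR false = true
[root] true AND true = true
Overall: true → honored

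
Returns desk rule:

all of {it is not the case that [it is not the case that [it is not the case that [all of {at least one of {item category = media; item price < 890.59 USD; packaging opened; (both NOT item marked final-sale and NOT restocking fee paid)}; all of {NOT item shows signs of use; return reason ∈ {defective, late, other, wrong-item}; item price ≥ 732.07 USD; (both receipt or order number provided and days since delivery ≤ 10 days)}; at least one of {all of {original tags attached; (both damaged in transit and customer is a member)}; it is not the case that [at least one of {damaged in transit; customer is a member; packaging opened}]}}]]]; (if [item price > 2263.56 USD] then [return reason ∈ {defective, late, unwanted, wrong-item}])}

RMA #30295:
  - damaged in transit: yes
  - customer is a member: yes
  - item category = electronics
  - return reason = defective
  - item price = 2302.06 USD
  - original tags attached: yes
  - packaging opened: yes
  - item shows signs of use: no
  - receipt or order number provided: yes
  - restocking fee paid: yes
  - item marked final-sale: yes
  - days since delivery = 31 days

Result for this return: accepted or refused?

Atomic conditions:
  item category = media: electronics == media is false
  item price < 890.59 USD: 2302.06 < 890.59 is false
  packaging opened: yes → true
  NOT item marked final-sale: yes → false
  NOT restocking fee paid: yes → false
  NOT item shows signs of use: no → true
  return reason ∈ {defective, late, other, wrong-item}: defective is in the set → true
  item price ≥ 732.07 USD: 2302.06 ≥ 732.07 is true
  receipt or order number provided: yes → true
  days since delivery ≤ 10 days: 31 ≤ 10 is false
  original tags attached: yes → true
  damaged in transit: yes → true
  customer is a member: yes → true
  item price > 2263.56 USD: 2302.06 > 2263.56 is true
  return reason ∈ {defective, late, unwanted, wrong-item}: defective is in the set → true
Combine:
[1.1.1.1.1.4] false AND false = false
[1.1.1.1.1] false OR false OR true OR false = true
[1.1.1.1.2.4] true AND false = false
[1.1.1.1.2] true AND true AND true AND false = false
[1.1.1.1.3.1.2] true AND true = true
[1.1.1.1.3.1] true AND true = true
[1.1.1.1.3.2.1] true OR true OR true = true
[1.1.1.1.3.2] NOT true = false
[1.1.1.1.3] true OR false = true
[1.1.1.1] true AND false AND true = false
[1.1.1] NOT false = true
[1.1] NOT true = false
[1] NOT false = true
[2] true → true = true
[root] true AND true = true
Overall: true → accepted

Accepted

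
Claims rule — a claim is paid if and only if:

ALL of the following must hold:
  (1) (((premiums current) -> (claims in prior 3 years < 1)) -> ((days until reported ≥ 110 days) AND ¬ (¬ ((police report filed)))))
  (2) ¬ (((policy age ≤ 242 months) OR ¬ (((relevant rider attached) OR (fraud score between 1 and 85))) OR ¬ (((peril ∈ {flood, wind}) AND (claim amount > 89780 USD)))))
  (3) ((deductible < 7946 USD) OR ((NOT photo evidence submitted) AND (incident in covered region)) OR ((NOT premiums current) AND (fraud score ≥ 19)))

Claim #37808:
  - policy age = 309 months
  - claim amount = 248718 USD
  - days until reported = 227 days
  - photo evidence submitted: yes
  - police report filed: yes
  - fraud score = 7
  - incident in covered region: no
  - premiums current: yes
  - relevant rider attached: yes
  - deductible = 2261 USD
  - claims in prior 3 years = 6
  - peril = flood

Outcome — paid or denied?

Atomic conditions:
  premiums current: yes → true
  claims in prior 3 years < 1: 6 < 1 is false
  days until reported ≥ 110 days: 227 ≥ 110 is true
  police report filed: yes → true
  policy age ≤ 242 months: 309 ≤ 242 is false
  relevant rider attached: yes → true
  fraud score between 1 and 85: 7 in [1, 85] is true
  peril ∈ {flood, wind}: flood is in the set → true
  claim amount > 89780 USD: 248718 > 89780 is true
  deductible < 7946 USD: 2261 < 7946 is true
  NOT photo evidence submitted: yes → false
  incident in covered region: no → false
  NOT premiums current: yes → false
  fraud score ≥ 19: 7 ≥ 19 is false
Combine:
[1.1] true → false = false
[1.2.2.1] NOT true = false
[1.2.2] NOT false = true
[1.2] true AND true = true
[1] false → true (antecedent false ⇒ implication holds) = true
[2.1.2.1] true OR true = true
[2.1.2] NOT true = false
[2.1.3.1] true AND true = true
[2.1.3] NOT true = false
[2.1] false OR false OR false = false
[2] NOT false = true
[3.2] false AND false = false
[3.3] false AND false = false
[3] true OR false OR false = true
[root] true AND true AND true = true
Overall: true → paid

Paid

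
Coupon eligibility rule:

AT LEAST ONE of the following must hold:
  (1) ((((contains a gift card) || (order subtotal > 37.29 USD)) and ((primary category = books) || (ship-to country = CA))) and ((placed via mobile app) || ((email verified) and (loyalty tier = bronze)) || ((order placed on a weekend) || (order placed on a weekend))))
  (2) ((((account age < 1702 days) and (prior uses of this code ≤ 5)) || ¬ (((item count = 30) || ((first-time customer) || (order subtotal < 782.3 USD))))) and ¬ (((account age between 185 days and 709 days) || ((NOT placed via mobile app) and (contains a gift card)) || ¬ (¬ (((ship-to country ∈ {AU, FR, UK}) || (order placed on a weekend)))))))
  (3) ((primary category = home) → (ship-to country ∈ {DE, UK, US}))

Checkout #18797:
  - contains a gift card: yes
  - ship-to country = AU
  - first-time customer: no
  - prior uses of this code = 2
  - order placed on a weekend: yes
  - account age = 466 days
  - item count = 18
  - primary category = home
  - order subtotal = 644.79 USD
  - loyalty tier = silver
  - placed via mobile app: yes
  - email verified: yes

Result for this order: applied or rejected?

Rejected

Atomic conditions:
  contains a gift card: yes → true
  order subtotal > 37.29 USD: 644.79 > 37.29 is true
  primary category = books: home == books is false
  ship-to country = CA: AU == CA is false
  placed via mobile app: yes → true
  email verified: yes → true
  loyalty tier = bronze: silver == bronze is false
  order placed on a weekend: yes → true
  account age < 1702 days: 466 < 1702 is true
  prior uses of this code ≤ 5: 2 ≤ 5 is true
  item count = 30: 18 == 30 is false
  first-time customer: no → false
  order subtotal < 782.3 USD: 644.79 < 782.3 is true
  account age between 185 days and 709 days: 466 in [185, 709] is true
  NOT placed via mobile app: yes → false
  ship-to country ∈ {AU, FR, UK}: AU is in the set → true
  primary category = home: home == home is true
  ship-to country ∈ {DE, UK, US}: AU is not in the set → false
Combine:
[1.1.1] true OR true = true
[1.1.2] false OR false = false
[1.1] true AND false = false
[1.2.2] true AND false = false
[1.2.3] true OR true = true
[1.2] true OR false OR true = true
[1] false AND true = false
[2.1.1] true AND true = true
[2.1.2.1.2] false OR true = true
[2.1.2.1] false OR true = true
[2.1.2] NOT true = false
[2.1] true OR false = true
[2.2.1.2] false AND true = false
[2.2.1.3.1.1] true OR true = true
[2.2.1.3.1] NOT true = false
[2.2.1.3] NOT false = true
[2.2.1] true OR false OR true = true
[2.2] NOT true = false
[2] true AND false = false
[3] true → false = false
[root] false OR false OR false = false
Overall: false → rejected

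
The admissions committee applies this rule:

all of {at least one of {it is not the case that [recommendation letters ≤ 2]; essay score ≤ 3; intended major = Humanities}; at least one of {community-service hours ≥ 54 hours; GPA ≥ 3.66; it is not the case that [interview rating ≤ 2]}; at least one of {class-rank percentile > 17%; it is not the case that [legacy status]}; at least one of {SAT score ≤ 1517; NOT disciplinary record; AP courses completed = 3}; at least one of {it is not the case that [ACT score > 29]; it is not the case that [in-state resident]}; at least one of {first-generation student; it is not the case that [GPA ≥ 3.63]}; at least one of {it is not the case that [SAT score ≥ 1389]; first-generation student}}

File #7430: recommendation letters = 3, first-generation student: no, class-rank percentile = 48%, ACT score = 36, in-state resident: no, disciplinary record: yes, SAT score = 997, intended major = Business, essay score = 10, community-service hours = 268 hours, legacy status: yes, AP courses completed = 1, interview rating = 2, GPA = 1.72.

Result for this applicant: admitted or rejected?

Admitted

Atomic conditions:
  recommendation letters ≤ 2: 3 ≤ 2 is false
  essay score ≤ 3: 10 ≤ 3 is false
  intended major = Humanities: Business == Humanities is false
  community-service hours ≥ 54 hours: 268 ≥ 54 is true
  GPA ≥ 3.66: 1.72 ≥ 3.66 is false
  interview rating ≤ 2: 2 ≤ 2 is true
  class-rank percentile > 17%: 48 > 17 is true
  legacy status: yes → true
  SAT score ≤ 1517: 997 ≤ 1517 is true
  NOT disciplinary record: yes → false
  AP courses completed = 3: 1 == 3 is false
  ACT score > 29: 36 > 29 is true
  in-state resident: no → false
  first-generation student: no → false
  GPA ≥ 3.63: 1.72 ≥ 3.63 is false
  SAT score ≥ 1389: 997 ≥ 1389 is false
Combine:
[1.1] NOT false = true
[1] true OR false OR false = true
[2.3] NOT true = false
[2] true OR false OR false = true
[3.2] NOT true = false
[3] true OR false = true
[4] true OR false OR false = true
[5.1] NOT true = false
[5.2] NOT false = true
[5] false OR true = true
[6.2] NOT false = true
[6] false OR true = true
[7.1] NOT false = true
[7] true OR false = true
[root] true AND true AND true AND true AND true AND true AND true = true
Overall: true → admitted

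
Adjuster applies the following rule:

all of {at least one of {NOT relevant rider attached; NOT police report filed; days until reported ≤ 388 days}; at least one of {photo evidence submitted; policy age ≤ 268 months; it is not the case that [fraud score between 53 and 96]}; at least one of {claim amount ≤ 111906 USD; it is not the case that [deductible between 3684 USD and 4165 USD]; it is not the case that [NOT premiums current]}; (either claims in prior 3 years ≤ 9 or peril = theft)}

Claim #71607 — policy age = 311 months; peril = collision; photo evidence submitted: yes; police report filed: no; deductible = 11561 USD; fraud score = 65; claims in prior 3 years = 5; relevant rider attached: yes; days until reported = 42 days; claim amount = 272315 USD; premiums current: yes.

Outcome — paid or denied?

Atomic conditions:
  NOT relevant rider attached: yes → false
  NOT police report filed: no → true
  days until reported ≤ 388 days: 42 ≤ 388 is true
  photo evidence submitted: yes → true
  policy age ≤ 268 months: 311 ≤ 268 is false
  fraud score between 53 and 96: 65 in [53, 96] is true
  claim amount ≤ 111906 USD: 272315 ≤ 111906 is false
  deductible between 3684 USD and 4165 USD: 11561 in [3684, 4165] is false
  NOT premiums current: yes → false
  claims in prior 3 years ≤ 9: 5 ≤ 9 is true
  peril = theft: collision == theft is false
Combine:
[1] false OR true OR true = true
[2.3] NOT true = false
[2] true OR false OR false = true
[3.2] NOT false = true
[3.3] NOT false = true
[3] false OR true OR true = true
[4] true OR false = true
[root] true AND true AND true AND true = true
Overall: true → paid

Paid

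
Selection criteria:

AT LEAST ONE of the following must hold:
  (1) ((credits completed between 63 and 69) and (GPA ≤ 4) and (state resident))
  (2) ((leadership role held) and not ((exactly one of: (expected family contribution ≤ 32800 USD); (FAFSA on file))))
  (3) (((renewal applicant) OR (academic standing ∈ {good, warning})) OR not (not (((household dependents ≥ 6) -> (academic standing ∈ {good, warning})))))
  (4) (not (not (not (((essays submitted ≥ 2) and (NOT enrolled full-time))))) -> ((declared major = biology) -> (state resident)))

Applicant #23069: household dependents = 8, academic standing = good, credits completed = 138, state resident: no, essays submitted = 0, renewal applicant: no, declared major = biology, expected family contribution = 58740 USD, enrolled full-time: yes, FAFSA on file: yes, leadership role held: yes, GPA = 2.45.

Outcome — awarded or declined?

Atomic conditions:
  credits completed between 63 and 69: 138 in [63, 69] is false
  GPA ≤ 4: 2.45 ≤ 4 is true
  state resident: no → false
  leadership role held: yes → true
  expected family contribution ≤ 32800 USD: 58740 ≤ 32800 is false
  FAFSA on file: yes → true
  renewal applicant: no → false
  academic standing ∈ {good, warning}: good is in the set → true
  household dependents ≥ 6: 8 ≥ 6 is true
  essays submitted ≥ 2: 0 ≥ 2 is false
  NOT enrolled full-time: yes → false
  declared major = biology: biology == biology is true
Combine:
[1] false AND true AND false = false
[2.2.1] exactly-one(false, true) = true
[2.2] NOT true = false
[2] true AND false = false
[3.1] false OR true = true
[3.2.1.1] true → true = true
[3.2.1] NOT true = false
[3.2] NOT false = true
[3] true OR true = true
[4.1.1.1.1] false AND false = false
[4.1.1.1] NOT false = true
[4.1.1] NOT true = false
[4.1] NOT false = true
[4.2] true → false = false
[4] true → false = false
[root] false OR false OR true OR false = true
Overall: true → awarded

Awarded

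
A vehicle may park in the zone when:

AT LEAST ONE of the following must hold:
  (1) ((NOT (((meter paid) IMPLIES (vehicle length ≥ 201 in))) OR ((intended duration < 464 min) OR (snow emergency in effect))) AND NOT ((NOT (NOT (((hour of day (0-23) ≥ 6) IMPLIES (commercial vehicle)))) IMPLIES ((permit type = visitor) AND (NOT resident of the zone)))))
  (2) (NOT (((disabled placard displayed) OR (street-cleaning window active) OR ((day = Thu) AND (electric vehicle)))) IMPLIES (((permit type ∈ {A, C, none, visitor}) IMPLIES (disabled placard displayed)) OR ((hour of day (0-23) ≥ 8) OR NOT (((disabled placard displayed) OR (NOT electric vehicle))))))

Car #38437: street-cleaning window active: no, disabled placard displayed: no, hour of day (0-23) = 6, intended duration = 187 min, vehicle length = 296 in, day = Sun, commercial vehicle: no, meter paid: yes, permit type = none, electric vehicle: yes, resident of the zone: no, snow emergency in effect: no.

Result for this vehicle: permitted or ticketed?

Permitted

Atomic conditions:
  meter paid: yes → true
  vehicle length ≥ 201 in: 296 ≥ 201 is true
  intended duration < 464 min: 187 < 464 is true
  snow emergency in effect: no → false
  hour of day (0-23) ≥ 6: 6 ≥ 6 is true
  commercial vehicle: no → false
  permit type = visitor: none == visitor is false
  NOT resident of the zone: no → true
  disabled placard displayed: no → false
  street-cleaning window active: no → false
  day = Thu: Sun == Thu is false
  electric vehicle: yes → true
  permit type ∈ {A, C, none, visitor}: none is in the set → true
  hour of day (0-23) ≥ 8: 6 ≥ 8 is false
  NOT electric vehicle: yes → false
Combine:
[1.1.1.1] true → true = true
[1.1.1] NOT true = false
[1.1.2] true OR false = true
[1.1] false OR true = true
[1.2.1.1.1.1] true → false = false
[1.2.1.1.1] NOT false = true
[1.2.1.1] NOT true = false
[1.2.1.2] false AND true = false
[1.2.1] false → false (antecedent false ⇒ implication holds) = true
[1.2] NOT true = false
[1] true AND false = false
[2.1.1.3] false AND true = false
[2.1.1] false OR false OR false = false
[2.1] NOT false = true
[2.2.1] true → false = false
[2.2.2.2.1] false OR false = false
[2.2.2.2] NOT false = true
[2.2.2] false OR true = true
[2.2] false OR true = true
[2] true → true = true
[root] false OR true = true
Overall: true → permitted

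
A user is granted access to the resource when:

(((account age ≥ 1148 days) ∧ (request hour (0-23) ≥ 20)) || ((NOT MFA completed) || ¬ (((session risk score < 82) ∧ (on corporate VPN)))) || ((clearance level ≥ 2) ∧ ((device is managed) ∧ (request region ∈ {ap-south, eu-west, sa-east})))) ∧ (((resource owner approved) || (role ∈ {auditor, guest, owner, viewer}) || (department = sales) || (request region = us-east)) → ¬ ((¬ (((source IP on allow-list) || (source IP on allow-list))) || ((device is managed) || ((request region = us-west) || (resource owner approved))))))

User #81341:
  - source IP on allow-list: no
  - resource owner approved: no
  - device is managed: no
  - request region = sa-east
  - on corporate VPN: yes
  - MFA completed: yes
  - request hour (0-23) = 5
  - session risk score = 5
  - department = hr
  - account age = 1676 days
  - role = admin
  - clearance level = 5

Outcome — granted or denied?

Denied

Atomic conditions:
  account age ≥ 1148 days: 1676 ≥ 1148 is true
  request hour (0-23) ≥ 20: 5 ≥ 20 is false
  NOT MFA completed: yes → false
  session risk score < 82: 5 < 82 is true
  on corporate VPN: yes → true
  clearance level ≥ 2: 5 ≥ 2 is true
  device is managed: no → false
  request region ∈ {ap-south, eu-west, sa-east}: sa-east is in the set → true
  resource owner approved: no → false
  role ∈ {auditor, guest, owner, viewer}: admin is not in the set → false
  department = sales: hr == sales is false
  request region = us-east: sa-east == us-east is false
  source IP on allow-list: no → false
  request region = us-west: sa-east == us-west is false
Combine:
[1.1] true AND false = false
[1.2.2.1] true AND true = true
[1.2.2] NOT true = false
[1.2] false OR false = false
[1.3.2] false AND true = false
[1.3] true AND false = false
[1] false OR false OR false = false
[2.1] false OR false OR false OR false = false
[2.2.1.1.1] false OR false = false
[2.2.1.1] NOT false = true
[2.2.1.2.2] false OR false = false
[2.2.1.2] false OR false = false
[2.2.1] true OR false = true
[2.2] NOT true = false
[2] false → false (antecedent false ⇒ implication holds) = true
[root] false AND true = false
Overall: false → denied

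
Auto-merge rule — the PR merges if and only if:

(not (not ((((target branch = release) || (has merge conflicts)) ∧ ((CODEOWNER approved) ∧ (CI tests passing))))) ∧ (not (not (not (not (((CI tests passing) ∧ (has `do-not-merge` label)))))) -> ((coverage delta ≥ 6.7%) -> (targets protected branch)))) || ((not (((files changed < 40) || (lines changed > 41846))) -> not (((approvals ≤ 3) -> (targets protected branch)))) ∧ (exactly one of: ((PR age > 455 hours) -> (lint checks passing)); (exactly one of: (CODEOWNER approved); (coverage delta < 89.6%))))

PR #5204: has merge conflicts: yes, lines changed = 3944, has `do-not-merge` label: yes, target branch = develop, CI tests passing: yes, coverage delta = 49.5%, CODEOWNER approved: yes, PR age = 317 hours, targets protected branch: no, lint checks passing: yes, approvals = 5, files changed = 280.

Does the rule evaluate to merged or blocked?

Blocked

Atomic conditions:
  target branch = release: develop == release is false
  has merge conflicts: yes → true
  CODEOWNER approved: yes → true
  CI tests passing: yes → true
  has `do-not-merge` label: yes → true
  coverage delta ≥ 6.7%: 49.5 ≥ 6.7 is true
  targets protected branch: no → false
  files changed < 40: 280 < 40 is false
  lines changed > 41846: 3944 > 41846 is false
  approvals ≤ 3: 5 ≤ 3 is false
  PR age > 455 hours: 317 > 455 is false
  lint checks passing: yes → true
  coverage delta < 89.6%: 49.5 < 89.6 is true
Combine:
[1.1.1.1.1] false OR true = true
[1.1.1.1.2] true AND true = true
[1.1.1.1] true AND true = true
[1.1.1] NOT true = false
[1.1] NOT false = true
[1.2.1.1.1.1.1] true AND true = true
[1.2.1.1.1.1] NOT true = false
[1.2.1.1.1] NOT false = true
[1.2.1.1] NOT true = false
[1.2.1] NOT false = true
[1.2.2] true → false = false
[1.2] true → false = false
[1] true AND false = false
[2.1.1.1] false OR false = false
[2.1.1] NOT false = true
[2.1.2.1] false → false (antecedent false ⇒ implication holds) = true
[2.1.2] NOT true = false
[2.1] true → false = false
[2.2.1] false → true (antecedent false ⇒ implication holds) = true
[2.2.2] exactly-one(true, true) = false
[2.2] exactly-one(true, false) = true
[2] false AND true = false
[root] false OR false = false
Overall: false → blocked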